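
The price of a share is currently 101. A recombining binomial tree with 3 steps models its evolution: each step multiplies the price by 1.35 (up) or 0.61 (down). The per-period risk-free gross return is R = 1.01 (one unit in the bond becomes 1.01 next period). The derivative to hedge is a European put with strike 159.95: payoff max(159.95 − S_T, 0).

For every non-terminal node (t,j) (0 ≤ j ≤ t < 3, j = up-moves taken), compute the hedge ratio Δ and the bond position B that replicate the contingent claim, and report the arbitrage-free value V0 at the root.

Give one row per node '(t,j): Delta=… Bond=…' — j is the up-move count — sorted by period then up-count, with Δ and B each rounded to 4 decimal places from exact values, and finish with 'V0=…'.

(0,0): Delta=-0.6607 Bond=134.5460
(1,0): Delta=-1.0000 Bond=156.7984
(1,1): Delta=-0.5303 Bond=118.1206
(2,0): Delta=-1.0000 Bond=158.3663
(2,1): Delta=-1.0000 Bond=158.3663
(2,2): Delta=-0.3499 Bond=86.0969
V0=67.8196

The replicating-portfolio and risk-neutral prices coincide; use p* = (1.01−0.61)/(1.35−0.61) = 0.5405 for the latter.
Payoff layer (t=3): V(3,0)=137.0249, V(3,1)=109.2142, V(3,2)=47.6658, V(3,3)=0.0000
Node (2,0) S=37.5821: V=(p*·109.2142+(1−p*)·137.0249)/1.01=120.7842; Δ=(109.2142−137.0249)/(50.7358−22.9251)=-1.0000; B=V−Δ·S=158.3663
Node (2,1) S=83.1735: V=(p*·47.6658+(1−p*)·109.2142)/1.01=75.1928; Δ=(47.6658−109.2142)/(112.2842−50.7358)=-1.0000; B=V−Δ·S=158.3663
Node (2,2) S=184.0725: V=(p*·0.0000+(1−p*)·47.6658)/1.01=21.6837; Δ=(0.0000−47.6658)/(248.4979−112.2842)=-0.3499; B=V−Δ·S=86.0969
Node (1,0) S=61.6100: V=(p*·75.1928+(1−p*)·120.7842)/1.01=95.1884; Δ=(75.1928−120.7842)/(83.1735−37.5821)=-1.0000; B=V−Δ·S=156.7984
Node (1,1) S=136.3500: V=(p*·21.6837+(1−p*)·75.1928)/1.01=45.8108; Δ=(21.6837−75.1928)/(184.0725−83.1735)=-0.5303; B=V−Δ·S=118.1206
Node (0,0) S=101.0000: V=(p*·45.8108+(1−p*)·95.1884)/1.01=67.8196; Δ=(45.8108−95.1884)/(136.3500−61.6100)=-0.6607; B=V−Δ·S=134.5460
Self-financing check: at every node Δ·S+B equals the discounted successor values.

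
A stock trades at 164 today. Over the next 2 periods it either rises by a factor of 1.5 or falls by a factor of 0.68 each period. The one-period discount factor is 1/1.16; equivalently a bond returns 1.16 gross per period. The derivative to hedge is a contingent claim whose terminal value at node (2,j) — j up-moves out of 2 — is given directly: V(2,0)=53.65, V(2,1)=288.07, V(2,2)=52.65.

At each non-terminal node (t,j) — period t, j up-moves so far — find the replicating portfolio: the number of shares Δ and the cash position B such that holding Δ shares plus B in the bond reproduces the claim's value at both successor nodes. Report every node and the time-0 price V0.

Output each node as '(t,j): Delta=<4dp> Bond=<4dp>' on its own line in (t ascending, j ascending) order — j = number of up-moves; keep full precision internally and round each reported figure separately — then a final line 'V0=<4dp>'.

The replicating-portfolio and risk-neutral prices coincide; use p* = (1.16−0.68)/(1.5−0.68) = 0.5854 for the latter.
Terminal payoffs: V(2,0)=53.6500, V(2,1)=288.0700, V(2,2)=52.6500
  t=1,j=0: stock 111.5200 → up 167.2800 (V=288.0700), down 75.8336 (V=53.6500). Price 164.5444; hedge Δ=2.5635, bond B=-121.3337.
  t=1,j=1: stock 246.0000 → up 369.0000 (V=52.6500), down 167.2800 (V=288.0700). Price 129.5372; hedge Δ=-1.1671, bond B=416.6348.
  t=0,j=0: stock 164.0000 → up 246.0000 (V=129.5372), down 111.5200 (V=164.5444). Price 124.1831; hedge Δ=-0.2603, bond B=166.8747.
Self-financing check: at every node Δ·S+B equals the discounted successor values.

(0,0): Delta=-0.2603 Bond=166.8747
(1,0): Delta=2.5635 Bond=-121.3337
(1,1): Delta=-1.1671 Bond=416.6348
V0=124.1831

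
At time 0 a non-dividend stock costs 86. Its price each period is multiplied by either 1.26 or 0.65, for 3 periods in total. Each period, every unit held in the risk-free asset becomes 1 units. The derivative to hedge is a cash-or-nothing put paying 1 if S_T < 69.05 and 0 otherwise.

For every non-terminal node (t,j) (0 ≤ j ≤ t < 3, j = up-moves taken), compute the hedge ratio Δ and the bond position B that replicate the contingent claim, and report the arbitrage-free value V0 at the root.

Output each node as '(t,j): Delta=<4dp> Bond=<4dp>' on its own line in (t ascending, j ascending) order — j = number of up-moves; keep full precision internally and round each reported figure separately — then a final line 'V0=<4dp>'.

(0,0): Delta=-0.0093 Bond=1.1920
(1,0): Delta=-0.0168 Bond=1.6114
(1,1): Delta=-0.0064 Bond=0.8804
(2,0): Delta=0.0000 Bond=1.0000
(2,1): Delta=-0.0233 Bond=2.0656
(2,2): Delta=0.0000 Bond=0.0000
V0=0.3901

Risk-neutral probability p* = (R−d)/(u−d) = (1−0.65)/(1.26−0.65) = 0.5738.
Terminal values V(3,·): V(3,0)=1.0000, V(3,1)=1.0000, V(3,2)=0.0000, V(3,3)=0.0000
  t=2,j=0: stock 36.3350 → up 45.7821 (V=1.0000), down 23.6178 (V=1.0000). Price 1.0000; hedge Δ=0.0000, bond B=1.0000.
  t=2,j=1: stock 70.4340 → up 88.7468 (V=0.0000), down 45.7821 (V=1.0000). Price 0.4262; hedge Δ=-0.0233, bond B=2.0656.
  t=2,j=2: stock 136.5336 → up 172.0323 (V=0.0000), down 88.7468 (V=0.0000). Price 0.0000; hedge Δ=0.0000, bond B=0.0000.
  t=1,j=0: stock 55.9000 → up 70.4340 (V=0.4262), down 36.3350 (V=1.0000). Price 0.6708; hedge Δ=-0.0168, bond B=1.6114.
  t=1,j=1: stock 108.3600 → up 136.5336 (V=0.0000), down 70.4340 (V=0.4262). Price 0.1817; hedge Δ=-0.0064, bond B=0.8804.
  t=0,j=0: stock 86.0000 → up 108.3600 (V=0.1817), down 55.9000 (V=0.6708). Price 0.3901; hedge Δ=-0.0093, bond B=1.1920.
The time-0 hedge costs 0.3901, which is the no-arbitrage price.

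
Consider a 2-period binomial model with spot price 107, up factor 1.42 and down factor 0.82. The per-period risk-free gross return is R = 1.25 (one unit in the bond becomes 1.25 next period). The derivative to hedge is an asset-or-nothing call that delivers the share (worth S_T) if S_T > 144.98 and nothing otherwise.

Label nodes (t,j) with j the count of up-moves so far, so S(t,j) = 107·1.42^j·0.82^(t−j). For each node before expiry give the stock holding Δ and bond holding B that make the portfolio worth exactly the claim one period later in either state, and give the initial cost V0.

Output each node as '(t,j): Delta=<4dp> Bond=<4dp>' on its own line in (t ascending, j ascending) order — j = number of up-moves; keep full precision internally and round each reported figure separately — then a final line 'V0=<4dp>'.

(0,0): Delta=1.9268 Bond=-135.2447
(1,0): Delta=0.0000 Bond=0.0000
(1,1): Delta=2.3667 Bond=-235.8919
V0=70.9210

Since d<R<u, set p* = (R−d)/(u−d) = 0.7167; price each node as the discounted p*-expectation of its children.
Terminal values V(2,·): V(2,0)=0.0000, V(2,1)=0.0000, V(2,2)=215.7548
Node (1,0) S=87.7400: V=(p*·0.0000+(1−p*)·0.0000)/1.25=0.0000; Δ=(0.0000−0.0000)/(124.5908−71.9468)=0.0000; B=V−Δ·S=0.0000
Node (1,1) S=151.9400: V=(p*·215.7548+(1−p*)·0.0000)/1.25=123.6994; Δ=(215.7548−0.0000)/(215.7548−124.5908)=2.3667; B=V−Δ·S=-235.8919
Node (0,0) S=107.0000: V=(p*·123.6994+(1−p*)·0.0000)/1.25=70.9210; Δ=(123.6994−0.0000)/(151.9400−87.7400)=1.9268; B=V−Δ·S=-135.2447
Check: Δ(0,0)·S0 + B(0,0) = 70.9210 = V0.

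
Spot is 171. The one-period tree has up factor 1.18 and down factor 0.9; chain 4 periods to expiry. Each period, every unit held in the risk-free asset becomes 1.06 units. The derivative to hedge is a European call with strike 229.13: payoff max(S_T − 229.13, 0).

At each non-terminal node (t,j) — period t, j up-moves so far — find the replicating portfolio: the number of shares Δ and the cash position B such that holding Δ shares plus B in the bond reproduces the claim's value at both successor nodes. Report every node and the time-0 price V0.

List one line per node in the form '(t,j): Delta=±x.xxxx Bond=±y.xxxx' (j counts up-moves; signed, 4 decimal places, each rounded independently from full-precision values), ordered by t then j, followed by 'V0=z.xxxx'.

Risk-neutral probability p* = (R−d)/(u−d) = (1.06−0.9)/(1.18−0.9) = 0.5714.
Terminal payoffs: V(4,0)=0.0000, V(4,1)=0.0000, V(4,2)=0.0000, V(4,3)=23.7326, V(4,4)=102.4010
Node (3,0) S=124.6590: V=(p*·0.0000+(1−p*)·0.0000)/1.06=0.0000; Δ=(0.0000−0.0000)/(147.0976−112.1931)=0.0000; B=V−Δ·S=0.0000
Node (3,1) S=163.4418: V=(p*·0.0000+(1−p*)·0.0000)/1.06=0.0000; Δ=(0.0000−0.0000)/(192.8613−147.0976)=0.0000; B=V−Δ·S=0.0000
Node (3,2) S=214.2904: V=(p*·23.7326+(1−p*)·0.0000)/1.06=12.7939; Δ=(23.7326−0.0000)/(252.8626−192.8613)=0.3955; B=V−Δ·S=-71.9655
Node (3,3) S=280.9585: V=(p*·102.4010+(1−p*)·23.7326)/1.06=64.7981; Δ=(102.4010−23.7326)/(331.5310−252.8626)=1.0000; B=V−Δ·S=-216.1604
Node (2,0) S=138.5100: V=(p*·0.0000+(1−p*)·0.0000)/1.06=0.0000; Δ=(0.0000−0.0000)/(163.4418−124.6590)=0.0000; B=V−Δ·S=0.0000
Node (2,1) S=181.6020: V=(p*·12.7939+(1−p*)·0.0000)/1.06=6.8970; Δ=(12.7939−0.0000)/(214.2904−163.4418)=0.2516; B=V−Δ·S=-38.7954
Node (2,2) S=238.1004: V=(p*·64.7981+(1−p*)·12.7939)/1.06=40.1043; Δ=(64.7981−12.7939)/(280.9585−214.2904)=0.7800; B=V−Δ·S=-145.6251
Node (1,0) S=153.9000: V=(p*·6.8970+(1−p*)·0.0000)/1.06=3.7180; Δ=(6.8970−0.0000)/(181.6020−138.5100)=0.1601; B=V−Δ·S=-20.9140
Node (1,1) S=201.7800: V=(p*·40.1043+(1−p*)·6.8970)/1.06=24.4081; Δ=(40.1043−6.8970)/(238.1004−181.6020)=0.5878; B=V−Δ·S=-94.1896
Node (0,0) S=171.0000: V=(p*·24.4081+(1−p*)·3.7180)/1.06=14.6613; Δ=(24.4081−3.7180)/(201.7800−153.9000)=0.4321; B=V−Δ·S=-59.2318
The time-0 hedge costs 14.6613, which is the no-arbitrage price.

(0,0): Delta=0.4321 Bond=-59.2318
(1,0): Delta=0.1601 Bond=-20.9140
(1,1): Delta=0.5878 Bond=-94.1896
(2,0): Delta=0.0000 Bond=0.0000
(2,1): Delta=0.2516 Bond=-38.7954
(2,2): Delta=0.7800 Bond=-145.6251
(3,0): Delta=0.0000 Bond=0.0000
(3,1): Delta=0.0000 Bond=0.0000
(3,2): Delta=0.3955 Bond=-71.9655
(3,3): Delta=1.0000 Bond=-216.1604
V0=14.6613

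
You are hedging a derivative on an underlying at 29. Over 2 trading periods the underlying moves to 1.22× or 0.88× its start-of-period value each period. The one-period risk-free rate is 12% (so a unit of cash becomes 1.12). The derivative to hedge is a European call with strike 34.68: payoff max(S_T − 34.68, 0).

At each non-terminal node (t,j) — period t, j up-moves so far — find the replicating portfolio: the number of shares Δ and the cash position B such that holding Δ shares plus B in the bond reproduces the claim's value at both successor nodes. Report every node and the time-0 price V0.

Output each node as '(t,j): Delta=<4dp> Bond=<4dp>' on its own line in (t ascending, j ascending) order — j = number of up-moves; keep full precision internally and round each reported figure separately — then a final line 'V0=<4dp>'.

(0,0): Delta=0.5423 Bond=-12.3561
(1,0): Delta=0.0000 Bond=0.0000
(1,1): Delta=0.7053 Bond=-19.6050
V0=3.3698

No-arbitrage ⇒ martingale measure with p* = (R−d)/(u−d) = 0.7059.
Payoff layer (t=2): V(2,0)=0.0000, V(2,1)=0.0000, V(2,2)=8.4836
  t=1,j=0: stock 25.5200 → up 31.1344 (V=0.0000), down 22.4576 (V=0.0000). Price 0.0000; hedge Δ=0.0000, bond B=0.0000.
  t=1,j=1: stock 35.3800 → up 43.1636 (V=8.4836), down 31.1344 (V=0.0000). Price 5.3468; hedge Δ=0.7053, bond B=-19.6050.
  t=0,j=0: stock 29.0000 → up 35.3800 (V=5.3468), down 25.5200 (V=0.0000). Price 3.3698; hedge Δ=0.5423, bond B=-12.3561.
Check: Δ(0,0)·S0 + B(0,0) = 3.3698 = V0.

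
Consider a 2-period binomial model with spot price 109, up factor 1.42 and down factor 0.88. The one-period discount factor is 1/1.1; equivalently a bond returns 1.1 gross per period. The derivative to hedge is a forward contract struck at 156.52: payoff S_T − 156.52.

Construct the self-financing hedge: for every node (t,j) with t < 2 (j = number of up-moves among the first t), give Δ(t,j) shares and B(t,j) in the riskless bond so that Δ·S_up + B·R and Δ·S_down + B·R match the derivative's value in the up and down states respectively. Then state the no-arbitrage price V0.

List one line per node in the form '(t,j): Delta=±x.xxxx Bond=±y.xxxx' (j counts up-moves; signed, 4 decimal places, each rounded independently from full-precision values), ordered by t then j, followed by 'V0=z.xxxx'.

(0,0): Delta=1.0000 Bond=-129.3554
(1,0): Delta=1.0000 Bond=-142.2909
(1,1): Delta=1.0000 Bond=-142.2909
V0=-20.3554

Risk-neutral probability p* = (R−d)/(u−d) = (1.1−0.88)/(1.42−0.88) = 0.4074.
Terminal values V(2,·): V(2,0)=-72.1104, V(2,1)=-20.3136, V(2,2)=63.2676
(1,0): S=95.9200. Δ = (V_up−V_dn)/(S_up−S_dn) = (-20.3136−-72.1104)/(136.2064−84.4096) = 1.0000. V = [p*·-20.3136 + (1−p*)·-72.1104]/1.1 = -46.3709. B = V − Δ·S = -142.2909.
(1,1): S=154.7800. Δ = (V_up−V_dn)/(S_up−S_dn) = (63.2676−-20.3136)/(219.7876−136.2064) = 1.0000. V = [p*·63.2676 + (1−p*)·-20.3136]/1.1 = 12.4891. B = V − Δ·S = -142.2909.
(0,0): S=109.0000. Δ = (V_up−V_dn)/(S_up−S_dn) = (12.4891−-46.3709)/(154.7800−95.9200) = 1.0000. V = [p*·12.4891 + (1−p*)·-46.3709]/1.1 = -20.3554. B = V − Δ·S = -129.3554.
Each (Δ,B) replicates both successor values, so the strategy is self-financing and V0 is arbitrage-free.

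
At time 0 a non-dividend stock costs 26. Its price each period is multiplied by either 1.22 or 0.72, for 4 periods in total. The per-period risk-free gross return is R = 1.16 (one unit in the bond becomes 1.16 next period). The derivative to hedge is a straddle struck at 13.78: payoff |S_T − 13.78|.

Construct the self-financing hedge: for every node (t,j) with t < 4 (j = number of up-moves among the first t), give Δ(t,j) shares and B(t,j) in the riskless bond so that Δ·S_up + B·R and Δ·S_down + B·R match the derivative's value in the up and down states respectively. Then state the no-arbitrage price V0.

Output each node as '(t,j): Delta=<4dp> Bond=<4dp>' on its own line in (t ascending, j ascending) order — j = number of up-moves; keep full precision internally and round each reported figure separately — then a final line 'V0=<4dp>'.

Under the risk-neutral measure, an up-move has probability p* = (R−d)/(u−d) = 0.8800 and values discount at R = 1.16.
At expiry t=4: V(4,0)=6.7928, V(4,1)=1.9406, V(4,2)=6.2813, V(4,3)=20.2127, V(4,4)=43.8187
(3,0): S=9.7044. Δ = (V_up−V_dn)/(S_up−S_dn) = (1.9406−6.7928)/(11.8394−6.9872) = -1.0000. V = [p*·1.9406 + (1−p*)·6.7928]/1.16 = 2.1749. B = V − Δ·S = 11.8793.
(3,1): S=16.4436. Δ = (V_up−V_dn)/(S_up−S_dn) = (6.2813−1.9406)/(20.0613−11.8394) = 0.5279. V = [p*·6.2813 + (1−p*)·1.9406]/1.16 = 4.9658. B = V − Δ·S = -3.7155.
(3,2): S=27.8628. Δ = (V_up−V_dn)/(S_up−S_dn) = (20.2127−6.2813)/(33.9927−20.0613) = 1.0000. V = [p*·20.2127 + (1−p*)·6.2813]/1.16 = 15.9835. B = V − Δ·S = -11.8793.
(3,3): S=47.2120. Δ = (V_up−V_dn)/(S_up−S_dn) = (43.8187−20.2127)/(57.5987−33.9927) = 1.0000. V = [p*·43.8187 + (1−p*)·20.2127]/1.16 = 35.3327. B = V − Δ·S = -11.8793.
(2,0): S=13.4784. Δ = (V_up−V_dn)/(S_up−S_dn) = (4.9658−2.1749)/(16.4436−9.7044) = 0.4141. V = [p*·4.9658 + (1−p*)·2.1749]/1.16 = 3.9922. B = V − Δ·S = -1.5898.
(2,1): S=22.8384. Δ = (V_up−V_dn)/(S_up−S_dn) = (15.9835−4.9658)/(27.8628−16.4436) = 0.9648. V = [p*·15.9835 + (1−p*)·4.9658]/1.16 = 12.6391. B = V − Δ·S = -9.3963.
(2,2): S=38.6984. Δ = (V_up−V_dn)/(S_up−S_dn) = (35.3327−15.9835)/(47.2120−27.8628) = 1.0000. V = [p*·35.3327 + (1−p*)·15.9835]/1.16 = 28.4576. B = V − Δ·S = -10.2408.
(1,0): S=18.7200. Δ = (V_up−V_dn)/(S_up−S_dn) = (12.6391−3.9922)/(22.8384−13.4784) = 0.9238. V = [p*·12.6391 + (1−p*)·3.9922]/1.16 = 10.0013. B = V − Δ·S = -7.2927.
(1,1): S=31.7200. Δ = (V_up−V_dn)/(S_up−S_dn) = (28.4576−12.6391)/(38.6984−22.8384) = 0.9974. V = [p*·28.4576 + (1−p*)·12.6391]/1.16 = 22.8960. B = V − Δ·S = -8.7409.
(0,0): S=26.0000. Δ = (V_up−V_dn)/(S_up−S_dn) = (22.8960−10.0013)/(31.7200−18.7200) = 0.9919. V = [p*·22.8960 + (1−p*)·10.0013]/1.16 = 18.4040. B = V − Δ·S = -7.3854.
Root portfolio cost Δ·26+B reproduces V0=18.4040.

(0,0): Delta=0.9919 Bond=-7.3854
(1,0): Delta=0.9238 Bond=-7.2927
(1,1): Delta=0.9974 Bond=-8.7409
(2,0): Delta=0.4141 Bond=-1.5898
(2,1): Delta=0.9648 Bond=-9.3963
(2,2): Delta=1.0000 Bond=-10.2408
(3,0): Delta=-1.0000 Bond=11.8793
(3,1): Delta=0.5279 Bond=-3.7155
(3,2): Delta=1.0000 Bond=-11.8793
(3,3): Delta=1.0000 Bond=-11.8793
V0=18.4040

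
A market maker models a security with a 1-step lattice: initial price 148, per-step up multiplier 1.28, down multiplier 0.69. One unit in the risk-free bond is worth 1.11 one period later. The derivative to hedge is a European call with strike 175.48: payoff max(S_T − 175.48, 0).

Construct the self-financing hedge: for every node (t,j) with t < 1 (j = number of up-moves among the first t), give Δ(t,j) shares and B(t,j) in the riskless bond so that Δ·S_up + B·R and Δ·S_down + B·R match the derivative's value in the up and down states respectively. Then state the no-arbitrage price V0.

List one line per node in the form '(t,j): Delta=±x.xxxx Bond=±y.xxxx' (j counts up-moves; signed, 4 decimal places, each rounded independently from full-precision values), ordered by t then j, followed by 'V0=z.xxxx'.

Since d<R<u, set p* = (R−d)/(u−d) = 0.7119; price each node as the discounted p*-expectation of its children.
Terminal values V(1,·): V(1,0)=0.0000, V(1,1)=13.9600
  t=0,j=0: stock 148.0000 → up 189.4400 (V=13.9600), down 102.1200 (V=0.0000). Price 8.9528; hedge Δ=0.1599, bond B=-14.7082.
Check: Δ(0,0)·S0 + B(0,0) = 8.9528 = V0.

(0,0): Delta=0.1599 Bond=-14.7082
V0=8.9528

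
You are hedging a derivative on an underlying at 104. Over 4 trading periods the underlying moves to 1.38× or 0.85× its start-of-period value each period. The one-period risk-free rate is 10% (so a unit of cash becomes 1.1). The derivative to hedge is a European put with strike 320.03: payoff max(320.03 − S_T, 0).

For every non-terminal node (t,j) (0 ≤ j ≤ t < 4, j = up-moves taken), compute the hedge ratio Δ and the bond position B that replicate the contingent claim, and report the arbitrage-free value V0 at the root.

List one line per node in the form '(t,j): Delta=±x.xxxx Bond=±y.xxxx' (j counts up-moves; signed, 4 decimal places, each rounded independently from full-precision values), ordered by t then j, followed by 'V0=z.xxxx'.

No-arbitrage ⇒ martingale measure with p* = (R−d)/(u−d) = 0.4717.
Terminal values V(4,·): V(4,0)=265.7414, V(4,1)=231.8908, V(4,2)=176.9334, V(4,3)=87.7084, V(4,4)=0.0000
(3,0): S=63.8690. Δ = (V_up−V_dn)/(S_up−S_dn) = (231.8908−265.7414)/(88.1392−54.2886) = -1.0000. V = [p*·231.8908 + (1−p*)·265.7414]/1.1 = 227.0674. B = V − Δ·S = 290.9364.
(3,1): S=103.6932. Δ = (V_up−V_dn)/(S_up−S_dn) = (176.9334−231.8908)/(143.0966−88.1392) = -1.0000. V = [p*·176.9334 + (1−p*)·231.8908]/1.1 = 187.2432. B = V − Δ·S = 290.9364.
(3,2): S=168.3490. Δ = (V_up−V_dn)/(S_up−S_dn) = (87.7084−176.9334)/(232.3216−143.0966) = -1.0000. V = [p*·87.7084 + (1−p*)·176.9334]/1.1 = 122.5874. B = V − Δ·S = 290.9364.
(3,3): S=273.3195. Δ = (V_up−V_dn)/(S_up−S_dn) = (0.0000−87.7084)/(377.1809−232.3216) = -0.6055. V = [p*·0.0000 + (1−p*)·87.7084]/1.1 = 42.1241. B = V − Δ·S = 207.6117.
(2,0): S=75.1400. Δ = (V_up−V_dn)/(S_up−S_dn) = (187.2432−227.0674)/(103.6932−63.8690) = -1.0000. V = [p*·187.2432 + (1−p*)·227.0674]/1.1 = 189.3476. B = V − Δ·S = 264.4876.
(2,1): S=121.9920. Δ = (V_up−V_dn)/(S_up−S_dn) = (122.5874−187.2432)/(168.3490−103.6932) = -1.0000. V = [p*·122.5874 + (1−p*)·187.2432]/1.1 = 142.4956. B = V − Δ·S = 264.4876.
(2,2): S=198.0576. Δ = (V_up−V_dn)/(S_up−S_dn) = (42.1241−122.5874)/(273.3195−168.3490) = -0.7665. V = [p*·42.1241 + (1−p*)·122.5874]/1.1 = 76.9391. B = V − Δ·S = 228.7566.
(1,0): S=88.4000. Δ = (V_up−V_dn)/(S_up−S_dn) = (142.4956−189.3476)/(121.9920−75.1400) = -1.0000. V = [p*·142.4956 + (1−p*)·189.3476]/1.1 = 152.0433. B = V − Δ·S = 240.4433.
(1,1): S=143.5200. Δ = (V_up−V_dn)/(S_up−S_dn) = (76.9391−142.4956)/(198.0576−121.9920) = -0.8618. V = [p*·76.9391 + (1−p*)·142.4956]/1.1 = 101.4298. B = V − Δ·S = 225.1212.
(0,0): S=104.0000. Δ = (V_up−V_dn)/(S_up−S_dn) = (101.4298−152.0433)/(143.5200−88.4000) = -0.9182. V = [p*·101.4298 + (1−p*)·152.0433]/1.1 = 116.5172. B = V − Δ·S = 212.0145.
The time-0 hedge costs 116.5172, which is the no-arbitrage price.

(0,0): Delta=-0.9182 Bond=212.0145
(1,0): Delta=-1.0000 Bond=240.4433
(1,1): Delta=-0.8618 Bond=225.1212
(2,0): Delta=-1.0000 Bond=264.4876
(2,1): Delta=-1.0000 Bond=264.4876
(2,2): Delta=-0.7665 Bond=228.7566
(3,0): Delta=-1.0000 Bond=290.9364
(3,1): Delta=-1.0000 Bond=290.9364
(3,2): Delta=-1.0000 Bond=290.9364
(3,3): Delta=-0.6055 Bond=207.6117
V0=116.5172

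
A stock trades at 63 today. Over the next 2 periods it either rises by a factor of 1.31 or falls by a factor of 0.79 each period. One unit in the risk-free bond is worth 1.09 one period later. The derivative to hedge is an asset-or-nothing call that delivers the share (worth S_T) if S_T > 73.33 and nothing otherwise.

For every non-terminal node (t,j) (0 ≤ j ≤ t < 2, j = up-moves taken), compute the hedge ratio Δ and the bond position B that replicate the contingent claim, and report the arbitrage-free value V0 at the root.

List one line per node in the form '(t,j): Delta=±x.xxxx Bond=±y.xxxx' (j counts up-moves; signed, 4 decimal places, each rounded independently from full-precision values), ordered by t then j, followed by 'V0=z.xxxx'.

Since d<R<u, set p* = (R−d)/(u−d) = 0.5769; price each node as the discounted p*-expectation of its children.
At expiry t=2: V(2,0)=0.0000, V(2,1)=0.0000, V(2,2)=108.1143
(1,0): S=49.7700. Δ = (V_up−V_dn)/(S_up−S_dn) = (0.0000−0.0000)/(65.1987−39.3183) = 0.0000. V = [p*·0.0000 + (1−p*)·0.0000]/1.09 = 0.0000. B = V − Δ·S = 0.0000.
(1,1): S=82.5300. Δ = (V_up−V_dn)/(S_up−S_dn) = (108.1143−0.0000)/(108.1143−65.1987) = 2.5192. V = [p*·108.1143 + (1−p*)·0.0000]/1.09 = 57.2235. B = V − Δ·S = -150.6886.
(0,0): S=63.0000. Δ = (V_up−V_dn)/(S_up−S_dn) = (57.2235−0.0000)/(82.5300−49.7700) = 1.7467. V = [p*·57.2235 + (1−p*)·0.0000]/1.09 = 30.2877. B = V − Δ·S = -79.7575.
Root portfolio cost Δ·63+B reproduces V0=30.2877.

(0,0): Delta=1.7467 Bond=-79.7575
(1,0): Delta=0.0000 Bond=0.0000
(1,1): Delta=2.5192 Bond=-150.6886
V0=30.2877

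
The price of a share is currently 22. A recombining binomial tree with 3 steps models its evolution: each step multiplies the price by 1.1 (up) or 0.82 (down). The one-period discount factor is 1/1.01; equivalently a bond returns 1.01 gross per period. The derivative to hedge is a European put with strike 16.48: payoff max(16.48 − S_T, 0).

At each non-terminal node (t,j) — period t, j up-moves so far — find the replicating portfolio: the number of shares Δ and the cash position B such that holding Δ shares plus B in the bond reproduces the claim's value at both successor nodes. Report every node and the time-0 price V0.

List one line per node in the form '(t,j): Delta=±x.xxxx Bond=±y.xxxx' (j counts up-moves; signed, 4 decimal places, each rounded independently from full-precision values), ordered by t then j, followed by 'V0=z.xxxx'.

(0,0): Delta=-0.0825 Bond=1.9984
(1,0): Delta=-0.2886 Bond=5.7361
(1,1): Delta=-0.0098 Bond=0.2574
(2,0): Delta=-1.0000 Bond=16.3168
(2,1): Delta=-0.0374 Bond=0.8087
(2,2): Delta=0.0000 Bond=0.0000
V0=0.1827

Since d<R<u, set p* = (R−d)/(u−d) = 0.6786; price each node as the discounted p*-expectation of its children.
Terminal values V(3,·): V(3,0)=4.3499, V(3,1)=0.2079, V(3,2)=0.0000, V(3,3)=0.0000
Node (2,0) S=14.7928: V=(p*·0.2079+(1−p*)·4.3499)/1.01=1.5240; Δ=(0.2079−4.3499)/(16.2721−12.1301)=-1.0000; B=V−Δ·S=16.3168
Node (2,1) S=19.8440: V=(p*·0.0000+(1−p*)·0.2079)/1.01=0.0662; Δ=(0.0000−0.2079)/(21.8284−16.2721)=-0.0374; B=V−Δ·S=0.8087
Node (2,2) S=26.6200: V=(p*·0.0000+(1−p*)·0.0000)/1.01=0.0000; Δ=(0.0000−0.0000)/(29.2820−21.8284)=0.0000; B=V−Δ·S=0.0000
Node (1,0) S=18.0400: V=(p*·0.0662+(1−p*)·1.5240)/1.01=0.5295; Δ=(0.0662−1.5240)/(19.8440−14.7928)=-0.2886; B=V−Δ·S=5.7361
Node (1,1) S=24.2000: V=(p*·0.0000+(1−p*)·0.0662)/1.01=0.0211; Δ=(0.0000−0.0662)/(26.6200−19.8440)=-0.0098; B=V−Δ·S=0.2574
Node (0,0) S=22.0000: V=(p*·0.0211+(1−p*)·0.5295)/1.01=0.1827; Δ=(0.0211−0.5295)/(24.2000−18.0400)=-0.0825; B=V−Δ·S=1.9984
Check: Δ(0,0)·S0 + B(0,0) = 0.1827 = V0.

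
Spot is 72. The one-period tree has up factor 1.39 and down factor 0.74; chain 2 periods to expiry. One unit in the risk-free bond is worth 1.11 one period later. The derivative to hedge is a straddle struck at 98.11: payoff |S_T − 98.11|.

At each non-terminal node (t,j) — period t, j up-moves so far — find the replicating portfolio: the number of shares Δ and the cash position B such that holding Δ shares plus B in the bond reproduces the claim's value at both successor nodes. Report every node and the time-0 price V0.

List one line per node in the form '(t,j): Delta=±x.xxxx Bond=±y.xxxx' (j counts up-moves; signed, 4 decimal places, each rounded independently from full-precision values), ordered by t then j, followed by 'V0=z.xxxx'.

(0,0): Delta=-0.1014 Bond=36.4975
(1,0): Delta=-1.0000 Bond=88.3874
(1,1): Delta=0.2606 Bond=4.2824
V0=29.1937

Risk-neutral probability p* = (R−d)/(u−d) = (1.11−0.74)/(1.39−0.74) = 0.5692.
At expiry t=2: V(2,0)=58.6828, V(2,1)=24.0508, V(2,2)=41.0012
  t=1,j=0: stock 53.2800 → up 74.0592 (V=24.0508), down 39.4272 (V=58.6828). Price 35.1074; hedge Δ=-1.0000, bond B=88.3874.
  t=1,j=1: stock 100.0800 → up 139.1112 (V=41.0012), down 74.0592 (V=24.0508). Price 30.3599; hedge Δ=0.2606, bond B=4.2824.
  t=0,j=0: stock 72.0000 → up 100.0800 (V=30.3599), down 53.2800 (V=35.1074). Price 29.1937; hedge Δ=-0.1014, bond B=36.4975.
Check: Δ(0,0)·S0 + B(0,0) = 29.1937 = V0.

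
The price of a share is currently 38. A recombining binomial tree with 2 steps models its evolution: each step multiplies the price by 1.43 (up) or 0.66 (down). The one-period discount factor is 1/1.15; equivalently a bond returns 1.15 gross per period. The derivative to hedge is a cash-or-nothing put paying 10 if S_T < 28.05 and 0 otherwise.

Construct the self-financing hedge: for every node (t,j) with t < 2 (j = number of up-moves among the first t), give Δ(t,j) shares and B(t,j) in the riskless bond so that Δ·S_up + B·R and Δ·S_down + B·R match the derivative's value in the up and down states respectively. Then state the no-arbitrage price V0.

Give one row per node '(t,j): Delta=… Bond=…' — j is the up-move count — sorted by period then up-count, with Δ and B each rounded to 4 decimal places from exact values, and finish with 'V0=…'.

The replicating-portfolio and risk-neutral prices coincide; use p* = (1.15−0.66)/(1.43−0.66) = 0.6364 for the latter.
Terminal payoffs: V(2,0)=10.0000, V(2,1)=0.0000, V(2,2)=0.0000
(1,0): S=25.0800. Δ = (V_up−V_dn)/(S_up−S_dn) = (0.0000−10.0000)/(35.8644−16.5528) = -0.5178. V = [p*·0.0000 + (1−p*)·10.0000]/1.15 = 3.1621. B = V − Δ·S = 16.1491.
(1,1): S=54.3400. Δ = (V_up−V_dn)/(S_up−S_dn) = (0.0000−0.0000)/(77.7062−35.8644) = 0.0000. V = [p*·0.0000 + (1−p*)·0.0000]/1.15 = 0.0000. B = V − Δ·S = 0.0000.
(0,0): S=38.0000. Δ = (V_up−V_dn)/(S_up−S_dn) = (0.0000−3.1621)/(54.3400−25.0800) = -0.1081. V = [p*·0.0000 + (1−p*)·3.1621]/1.15 = 0.9999. B = V − Δ·S = 5.1064.
Self-financing check: at every node Δ·S+B equals the discounted successor values.

(0,0): Delta=-0.1081 Bond=5.1064
(1,0): Delta=-0.5178 Bond=16.1491
(1,1): Delta=0.0000 Bond=0.0000
V0=0.9999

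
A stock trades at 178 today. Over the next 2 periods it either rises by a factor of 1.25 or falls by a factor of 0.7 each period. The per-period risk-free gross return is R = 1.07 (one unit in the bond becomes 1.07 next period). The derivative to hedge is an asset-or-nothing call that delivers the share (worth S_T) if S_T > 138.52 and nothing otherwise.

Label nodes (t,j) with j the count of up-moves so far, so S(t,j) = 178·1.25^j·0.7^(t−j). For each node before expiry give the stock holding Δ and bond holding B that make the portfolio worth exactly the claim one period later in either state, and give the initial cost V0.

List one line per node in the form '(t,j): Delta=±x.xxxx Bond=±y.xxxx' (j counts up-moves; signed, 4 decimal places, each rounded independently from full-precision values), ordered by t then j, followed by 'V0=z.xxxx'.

(0,0): Delta=1.2725 Bond=-56.6638
(1,0): Delta=2.2727 Bond=-185.2591
(1,1): Delta=1.0000 Bond=0.0000
V0=169.8404

The replicating-portfolio and risk-neutral prices coincide; use p* = (1.07−0.7)/(1.25−0.7) = 0.6727 for the latter.
At expiry t=2: V(2,0)=0.0000, V(2,1)=155.7500, V(2,2)=278.1250
(1,0): S=124.6000. Δ = (V_up−V_dn)/(S_up−S_dn) = (155.7500−0.0000)/(155.7500−87.2200) = 2.2727. V = [p*·155.7500 + (1−p*)·0.0000]/1.07 = 97.9227. B = V − Δ·S = -185.2591.
(1,1): S=222.5000. Δ = (V_up−V_dn)/(S_up−S_dn) = (278.1250−155.7500)/(278.1250−155.7500) = 1.0000. V = [p*·278.1250 + (1−p*)·155.7500]/1.07 = 222.5000. B = V − Δ·S = 0.0000.
(0,0): S=178.0000. Δ = (V_up−V_dn)/(S_up−S_dn) = (222.5000−97.9227)/(222.5000−124.6000) = 1.2725. V = [p*·222.5000 + (1−p*)·97.9227]/1.07 = 169.8404. B = V − Δ·S = -56.6638.
Self-financing check: at every node Δ·S+B equals the discounted successor values.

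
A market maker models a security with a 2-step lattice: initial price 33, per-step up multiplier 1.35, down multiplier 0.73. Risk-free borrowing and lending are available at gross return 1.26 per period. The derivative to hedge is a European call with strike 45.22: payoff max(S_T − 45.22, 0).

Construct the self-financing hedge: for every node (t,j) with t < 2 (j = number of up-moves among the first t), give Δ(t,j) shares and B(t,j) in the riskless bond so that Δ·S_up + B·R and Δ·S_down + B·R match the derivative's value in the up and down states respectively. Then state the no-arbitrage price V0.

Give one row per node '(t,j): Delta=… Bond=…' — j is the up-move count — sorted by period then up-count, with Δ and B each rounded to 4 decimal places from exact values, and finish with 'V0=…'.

(0,0): Delta=0.4948 Bond=-9.4605
(1,0): Delta=0.0000 Bond=0.0000
(1,1): Delta=0.5403 Bond=-13.9445
V0=6.8686

Since d<R<u, set p* = (R−d)/(u−d) = 0.8548; price each node as the discounted p*-expectation of its children.
At expiry t=2: V(2,0)=0.0000, V(2,1)=0.0000, V(2,2)=14.9225
Node (1,0) S=24.0900: V=(p*·0.0000+(1−p*)·0.0000)/1.26=0.0000; Δ=(0.0000−0.0000)/(32.5215−17.5857)=0.0000; B=V−Δ·S=0.0000
Node (1,1) S=44.5500: V=(p*·14.9225+(1−p*)·0.0000)/1.26=10.1241; Δ=(14.9225−0.0000)/(60.1425−32.5215)=0.5403; B=V−Δ·S=-13.9445
Node (0,0) S=33.0000: V=(p*·10.1241+(1−p*)·0.0000)/1.26=6.8686; Δ=(10.1241−0.0000)/(44.5500−24.0900)=0.4948; B=V−Δ·S=-9.4605
Root portfolio cost Δ·33+B reproduces V0=6.8686.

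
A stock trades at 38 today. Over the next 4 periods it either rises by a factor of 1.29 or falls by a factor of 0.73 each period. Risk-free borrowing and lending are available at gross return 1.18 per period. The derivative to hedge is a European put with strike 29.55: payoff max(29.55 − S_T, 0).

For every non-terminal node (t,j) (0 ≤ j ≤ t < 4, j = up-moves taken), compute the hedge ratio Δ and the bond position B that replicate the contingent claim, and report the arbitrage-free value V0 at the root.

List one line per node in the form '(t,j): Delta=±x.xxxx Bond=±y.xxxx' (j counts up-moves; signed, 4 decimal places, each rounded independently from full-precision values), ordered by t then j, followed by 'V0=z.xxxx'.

Risk-neutral probability p* = (R−d)/(u−d) = (1.18−0.73)/(1.29−0.73) = 0.8036.
Payoff layer (t=4): V(4,0)=18.7587, V(4,1)=10.4804, V(4,2)=0.0000, V(4,3)=0.0000, V(4,4)=0.0000
  t=3,j=0: stock 14.7826 → up 19.0696 (V=10.4804), down 10.7913 (V=18.7587). Price 10.2597; hedge Δ=-1.0000, bond B=25.0424.
  t=3,j=1: stock 26.1228 → up 33.6984 (V=0.0000), down 19.0696 (V=10.4804). Price 1.7446; hedge Δ=-0.7164, bond B=20.4596.
  t=3,j=2: stock 46.1621 → up 59.5492 (V=0.0000), down 33.6984 (V=0.0000). Price 0.0000; hedge Δ=0.0000, bond B=0.0000.
  t=3,j=3: stock 81.5742 → up 105.2307 (V=0.0000), down 59.5492 (V=0.0000). Price 0.0000; hedge Δ=0.0000, bond B=0.0000.
  t=2,j=0: stock 20.2502 → up 26.1228 (V=1.7446), down 14.7826 (V=10.2597). Price 2.8960; hedge Δ=-0.7509, bond B=18.1015.
  t=2,j=1: stock 35.7846 → up 46.1621 (V=0.0000), down 26.1228 (V=1.7446). Price 0.2904; hedge Δ=-0.0871, bond B=3.4058.
  t=2,j=2: stock 63.2358 → up 81.5742 (V=0.0000), down 46.1621 (V=0.0000). Price 0.0000; hedge Δ=0.0000, bond B=0.0000.
  t=1,j=0: stock 27.7400 → up 35.7846 (V=0.2904), down 20.2502 (V=2.8960). Price 0.6798; hedge Δ=-0.1677, bond B=5.3326.
  t=1,j=1: stock 49.0200 → up 63.2358 (V=0.0000), down 35.7846 (V=0.2904). Price 0.0483; hedge Δ=-0.0106, bond B=0.5669.
  t=0,j=0: stock 38.0000 → up 49.0200 (V=0.0483), down 27.7400 (V=0.6798). Price 0.1461; hedge Δ=-0.0297, bond B=1.2738.
Self-financing check: at every node Δ·S+B equals the discounted successor values.

(0,0): Delta=-0.0297 Bond=1.2738
(1,0): Delta=-0.1677 Bond=5.3326
(1,1): Delta=-0.0106 Bond=0.5669
(2,0): Delta=-0.7509 Bond=18.1015
(2,1): Delta=-0.0871 Bond=3.4058
(2,2): Delta=0.0000 Bond=0.0000
(3,0): Delta=-1.0000 Bond=25.0424
(3,1): Delta=-0.7164 Bond=20.4596
(3,2): Delta=0.0000 Bond=0.0000
(3,3): Delta=0.0000 Bond=0.0000
V0=0.1461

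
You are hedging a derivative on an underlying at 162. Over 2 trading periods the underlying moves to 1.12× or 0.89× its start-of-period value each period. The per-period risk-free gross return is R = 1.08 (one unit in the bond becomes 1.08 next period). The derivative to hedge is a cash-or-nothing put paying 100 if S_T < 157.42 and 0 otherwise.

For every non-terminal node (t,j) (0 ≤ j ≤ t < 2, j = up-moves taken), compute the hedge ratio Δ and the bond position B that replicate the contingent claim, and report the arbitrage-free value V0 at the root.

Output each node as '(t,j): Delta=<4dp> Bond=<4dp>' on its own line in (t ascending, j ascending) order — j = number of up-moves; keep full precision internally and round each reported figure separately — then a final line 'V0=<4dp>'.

No-arbitrage ⇒ martingale measure with p* = (R−d)/(u−d) = 0.8261.
Terminal payoffs: V(2,0)=100.0000, V(2,1)=0.0000, V(2,2)=0.0000
(1,0): S=144.1800. Δ = (V_up−V_dn)/(S_up−S_dn) = (0.0000−100.0000)/(161.4816−128.3202) = -3.0156. V = [p*·0.0000 + (1−p*)·100.0000]/1.08 = 16.1031. B = V − Δ·S = 450.8857.
(1,1): S=181.4400. Δ = (V_up−V_dn)/(S_up−S_dn) = (0.0000−0.0000)/(203.2128−161.4816) = 0.0000. V = [p*·0.0000 + (1−p*)·0.0000]/1.08 = 0.0000. B = V − Δ·S = 0.0000.
(0,0): S=162.0000. Δ = (V_up−V_dn)/(S_up−S_dn) = (0.0000−16.1031)/(181.4400−144.1800) = -0.4322. V = [p*·0.0000 + (1−p*)·16.1031]/1.08 = 2.5931. B = V − Δ·S = 72.6064.
Check: Δ(0,0)·S0 + B(0,0) = 2.5931 = V0.

(0,0): Delta=-0.4322 Bond=72.6064
(1,0): Delta=-3.0156 Bond=450.8857
(1,1): Delta=0.0000 Bond=0.0000
V0=2.5931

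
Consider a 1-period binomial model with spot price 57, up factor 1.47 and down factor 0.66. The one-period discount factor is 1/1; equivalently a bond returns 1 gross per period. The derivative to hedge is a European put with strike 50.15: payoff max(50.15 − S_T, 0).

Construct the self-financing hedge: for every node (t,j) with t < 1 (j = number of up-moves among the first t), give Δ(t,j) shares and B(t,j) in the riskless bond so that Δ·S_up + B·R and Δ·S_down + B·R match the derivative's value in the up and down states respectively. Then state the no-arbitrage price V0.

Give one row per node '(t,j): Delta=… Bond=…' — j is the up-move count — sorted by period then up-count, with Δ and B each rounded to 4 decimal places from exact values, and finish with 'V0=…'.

(0,0): Delta=-0.2714 Bond=22.7396
V0=7.2705

The replicating-portfolio and risk-neutral prices coincide; use p* = (1−0.66)/(1.47−0.66) = 0.4198 for the latter.
Payoff layer (t=1): V(1,0)=12.5300, V(1,1)=0.0000
Node (0,0) S=57.0000: V=(p*·0.0000+(1−p*)·12.5300)/1=7.2705; Δ=(0.0000−12.5300)/(83.7900−37.6200)=-0.2714; B=V−Δ·S=22.7396
Each (Δ,B) replicates both successor values, so the strategy is self-financing and V0 is arbitrage-free.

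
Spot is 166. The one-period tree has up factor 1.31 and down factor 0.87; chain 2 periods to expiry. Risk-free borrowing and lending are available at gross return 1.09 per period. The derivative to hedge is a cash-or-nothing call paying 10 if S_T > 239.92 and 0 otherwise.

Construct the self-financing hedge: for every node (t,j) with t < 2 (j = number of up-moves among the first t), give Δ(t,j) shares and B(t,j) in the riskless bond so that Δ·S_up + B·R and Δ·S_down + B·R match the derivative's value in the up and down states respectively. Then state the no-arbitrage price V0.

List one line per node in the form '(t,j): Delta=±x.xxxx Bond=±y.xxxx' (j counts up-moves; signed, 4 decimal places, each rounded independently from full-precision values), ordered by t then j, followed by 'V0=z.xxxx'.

(0,0): Delta=0.0628 Bond=-8.3212
(1,0): Delta=0.0000 Bond=0.0000
(1,1): Delta=0.1045 Bond=-18.1401
V0=2.1042

Since d<R<u, set p* = (R−d)/(u−d) = 0.5000; price each node as the discounted p*-expectation of its children.
Terminal values V(2,·): V(2,0)=0.0000, V(2,1)=0.0000, V(2,2)=10.0000
(1,0): S=144.4200. Δ = (V_up−V_dn)/(S_up−S_dn) = (0.0000−0.0000)/(189.1902−125.6454) = 0.0000. V = [p*·0.0000 + (1−p*)·0.0000]/1.09 = 0.0000. B = V − Δ·S = 0.0000.
(1,1): S=217.4600. Δ = (V_up−V_dn)/(S_up−S_dn) = (10.0000−0.0000)/(284.8726−189.1902) = 0.1045. V = [p*·10.0000 + (1−p*)·0.0000]/1.09 = 4.5872. B = V − Δ·S = -18.1401.
(0,0): S=166.0000. Δ = (V_up−V_dn)/(S_up−S_dn) = (4.5872−0.0000)/(217.4600−144.4200) = 0.0628. V = [p*·4.5872 + (1−p*)·0.0000]/1.09 = 2.1042. B = V − Δ·S = -8.3212.
Each (Δ,B) replicates both successor values, so the strategy is self-financing and V0 is arbitrage-free.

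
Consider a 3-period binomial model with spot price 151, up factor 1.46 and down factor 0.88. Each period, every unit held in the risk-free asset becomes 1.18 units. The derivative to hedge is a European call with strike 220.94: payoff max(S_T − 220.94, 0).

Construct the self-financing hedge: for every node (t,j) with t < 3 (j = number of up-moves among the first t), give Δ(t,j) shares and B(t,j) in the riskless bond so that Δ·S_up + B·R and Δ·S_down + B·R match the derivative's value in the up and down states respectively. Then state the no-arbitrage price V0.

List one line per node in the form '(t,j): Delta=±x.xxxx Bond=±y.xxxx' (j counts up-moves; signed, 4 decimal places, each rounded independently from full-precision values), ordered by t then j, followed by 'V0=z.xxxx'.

Under the risk-neutral measure, an up-move has probability p* = (R−d)/(u−d) = 0.5172 and values discount at R = 1.18.
Payoff layer (t=3): V(3,0)=0.0000, V(3,1)=0.0000, V(3,2)=62.3070, V(3,3)=248.9925
Node (2,0) S=116.9344: V=(p*·0.0000+(1−p*)·0.0000)/1.18=0.0000; Δ=(0.0000−0.0000)/(170.7242−102.9023)=0.0000; B=V−Δ·S=0.0000
Node (2,1) S=194.0048: V=(p*·62.3070+(1−p*)·0.0000)/1.18=27.3117; Δ=(62.3070−0.0000)/(283.2470−170.7242)=0.5537; B=V−Δ·S=-80.1142
Node (2,2) S=321.8716: V=(p*·248.9925+(1−p*)·62.3070)/1.18=134.6343; Δ=(248.9925−62.3070)/(469.9325−283.2470)=1.0000; B=V−Δ·S=-187.2373
Node (1,0) S=132.8800: V=(p*·27.3117+(1−p*)·0.0000)/1.18=11.9718; Δ=(27.3117−0.0000)/(194.0048−116.9344)=0.3544; B=V−Δ·S=-35.1173
Node (1,1) S=220.4600: V=(p*·134.6343+(1−p*)·27.3117)/1.18=70.1893; Δ=(134.6343−27.3117)/(321.8716−194.0048)=0.8393; B=V−Δ·S=-114.8497
Node (0,0) S=151.0000: V=(p*·70.1893+(1−p*)·11.9718)/1.18=35.6647; Δ=(70.1893−11.9718)/(220.4600−132.8800)=0.6647; B=V−Δ·S=-64.7103
Self-financing check: at every node Δ·S+B equals the discounted successor values.

(0,0): Delta=0.6647 Bond=-64.7103
(1,0): Delta=0.3544 Bond=-35.1173
(1,1): Delta=0.8393 Bond=-114.8497
(2,0): Delta=0.0000 Bond=0.0000
(2,1): Delta=0.5537 Bond=-80.1142
(2,2): Delta=1.0000 Bond=-187.2373
V0=35.6647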